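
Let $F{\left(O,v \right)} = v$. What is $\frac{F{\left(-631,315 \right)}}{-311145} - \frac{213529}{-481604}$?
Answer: $\frac{4419118363}{9989911772} \approx 0.44236$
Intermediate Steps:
$\frac{F{\left(-631,315 \right)}}{-311145} - \frac{213529}{-481604} = \frac{315}{-311145} - \frac{213529}{-481604} = 315 \left(- \frac{1}{311145}\right) - - \frac{213529}{481604} = - \frac{21}{20743} + \frac{213529}{481604} = \frac{4419118363}{9989911772}$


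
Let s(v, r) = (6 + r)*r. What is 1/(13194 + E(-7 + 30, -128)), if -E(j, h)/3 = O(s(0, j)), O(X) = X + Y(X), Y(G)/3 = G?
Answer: 1/5190 ≈ 0.00019268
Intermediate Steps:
Y(G) = 3*G
s(v, r) = r*(6 + r)
O(X) = 4*X (O(X) = X + 3*X = 4*X)
E(j, h) = -12*j*(6 + j)
1/(13194 + E(-7 + 30, -128)) = 1/(13194 - 12*(-7 + 30)*(6 + (-7 + 30))) = 1/(13194 - 12*23*(6 + 23)) = 1/(13194 - 12*23*29) = 1/(13194 - 8004) = 1/5190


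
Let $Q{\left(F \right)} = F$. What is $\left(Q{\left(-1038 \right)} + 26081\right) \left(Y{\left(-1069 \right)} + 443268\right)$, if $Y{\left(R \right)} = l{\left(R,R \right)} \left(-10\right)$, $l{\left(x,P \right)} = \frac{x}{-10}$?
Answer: $11073989557$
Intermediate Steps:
$l{\left(x,P \right)} = - \frac{x}{10}$ ($l{\left(x,P \right)} = x \left(- \frac{1}{10}\right) = - \frac{x}{10}$)
$Y{\left(R \right)} = R$ ($Y{\left(R \right)} = - \frac{R}{10} \left(-10\right) = R$)
$\left(Q{\left(-1038 \right)} + 26081\right) \left(Y{\left(-1069 \right)} + 443268\right) = \left(-1038 + 26081\right) \left(-1069 + 443268\right) = 25043 \cdot 442199 = 11073989557$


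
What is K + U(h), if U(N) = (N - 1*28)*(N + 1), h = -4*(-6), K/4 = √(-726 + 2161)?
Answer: -100 + 4*√1435 ≈ 51.526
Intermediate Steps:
K = 4*√1435 (K = 4*√(-726 + 2161) = 4*√1435 ≈ 151.53)
h = 24
U(N) = (1 + N)*(-28 + N) (U(N) = (N - 28)*(1 + N) = (-28 + N)*(1 + N) = (1 + N)*(-28 + N))
K + U(h) = 4*√1435 + (-28 + 24² - 27*24) = 4*√1435 + (-28 + 576 - 648) = 4*√1435 - 100 = -100 + 4*√1435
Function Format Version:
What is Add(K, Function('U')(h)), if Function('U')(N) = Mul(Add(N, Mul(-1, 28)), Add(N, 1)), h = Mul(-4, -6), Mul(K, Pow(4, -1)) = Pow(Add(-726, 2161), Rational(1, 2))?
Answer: Add(-100, Mul(4, Pow(1435, Rational(1, 2)))) ≈ 51.526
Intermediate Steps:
K = Mul(4, Pow(1435, Rational(1, 2))) (K = Mul(4, Pow(Add(-726, 2161), Rational(1, 2))) = Mul(4, Pow(1435, Rational(1, 2))) ≈ 151.53)
h = 24
Function('U')(N) = Mul(Add(1, N), Add(-28, N)) (Function('U')(N) = Mul(Add(N, -28), Add(1, N)) = Mul(Add(-28, N), Add(1, N)) = Mul(Add(1, N), Add(-28, N)))
Add(K, Function('U')(h)) = Add(Mul(4, Pow(1435, Rational(1, 2))), Add(-28, Pow(24, 2), Mul(-27, 24))) = Add(Mul(4, Pow(1435, Rational(1, 2))), Add(-28, 576, -648)) = Add(Mul(4, Pow(1435, Rational(1, 2))), -100) = Add(-100, Mul(4, Pow(1435, Rational(1, 2))))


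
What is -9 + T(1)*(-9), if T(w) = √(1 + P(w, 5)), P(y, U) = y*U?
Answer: -9 - 9*√6 ≈ -31.045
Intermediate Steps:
P(y, U) = U*y
T(w) = √(1 + 5*w)
-9 + T(1)*(-9) = -9 + √(1 + 5*1)*(-9) = -9 + √(1 + 5)*(-9) = -9 + √6*(-9) = -9 - 9*√6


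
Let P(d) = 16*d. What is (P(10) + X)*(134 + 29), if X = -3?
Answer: 25591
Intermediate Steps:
(P(10) + X)*(134 + 29) = (16*10 - 3)*(134 + 29) = (160 - 3)*163 = 157*163 = 25591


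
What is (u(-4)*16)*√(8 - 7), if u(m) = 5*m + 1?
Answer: -304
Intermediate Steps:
u(m) = 1 + 5*m
(u(-4)*16)*√(8 - 7) = ((1 + 5*(-4))*16)*√(8 - 7) = ((1 - 20)*16)*√1 = -19*16*1 = -304*1 = -304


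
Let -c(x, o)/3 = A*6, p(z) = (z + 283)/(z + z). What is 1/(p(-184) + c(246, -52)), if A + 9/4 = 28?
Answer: -368/170667 ≈ -0.0021562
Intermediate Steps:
A = 103/4 (A = -9/4 + 28 = 103/4 ≈ 25.750)
p(z) = (283 + z)/(2*z) (p(z) = (283 + z)/((2*z)) = (283 + z)*(1/(2*z)) = (283 + z)/(2*z))
c(x, o) = -927/2 (c(x, o) = -309*6/4 = -3*309/2 = -927/2)
1/(p(-184) + c(246, -52)) = 1/((1/2)*(283 - 184)/(-184) - 927/2) = 1/((1/2)*(-1/184)*99 - 927/2) = 1/(-99/368 - 927/2) = 1/(-170667/368) = -368/170667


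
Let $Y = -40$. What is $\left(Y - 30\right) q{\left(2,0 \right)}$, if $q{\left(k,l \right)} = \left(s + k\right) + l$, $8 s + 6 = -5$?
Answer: $- \frac{175}{4} \approx -43.75$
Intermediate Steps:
$s = - \frac{11}{8}$ ($s = - \frac{3}{4} + \frac{1}{8} \left(-5\right) = - \frac{3}{4} - \frac{5}{8} = - \frac{11}{8} \approx -1.375$)
$q{\left(k,l \right)} = - \frac{11}{8} + k + l$ ($q{\left(k,l \right)} = \left(- \frac{11}{8} + k\right) + l = - \frac{11}{8} + k + l$)
$\left(Y - 30\right) q{\left(2,0 \right)} = \left(-40 - 30\right) \left(- \frac{11}{8} + 2 + 0\right) = \left(-40 - 30\right) \frac{5}{8} = \left(-70\right) \frac{5}{8} = - \frac{175}{4}$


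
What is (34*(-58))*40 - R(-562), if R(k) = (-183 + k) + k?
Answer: -77573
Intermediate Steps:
R(k) = -183 + 2*k
(34*(-58))*40 - R(-562) = (34*(-58))*40 - (-183 + 2*(-562)) = -1972*40 - (-183 - 1124) = -78880 - 1*(-1307) = -78880 + 1307 = -77573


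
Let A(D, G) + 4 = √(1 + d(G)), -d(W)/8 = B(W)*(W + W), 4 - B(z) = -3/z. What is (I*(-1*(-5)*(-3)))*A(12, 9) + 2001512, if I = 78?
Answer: 2006192 - 1170*I*√623 ≈ 2.0062e+6 - 29203.0*I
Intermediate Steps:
B(z) = 4 + 3/z (B(z) = 4 - (-3)/z = 4 + 3/z)
d(W) = -16*W*(4 + 3/W) (d(W) = -8*(4 + 3/W)*(W + W) = -8*(4 + 3/W)*2*W = -16*W*(4 + 3/W))
A(D, G) = -4 + √(-47 - 64*G) (A(D, G) = -4 + √(1 + (-48 - 64*G)) = -4 + √(-47 - 64*G))
(I*(-1*(-5)*(-3)))*A(12, 9) + 2001512 = (78*(-1*(-5)*(-3)))*(-4 + √(-47 - 64*9)) + 2001512 = (78*(5*(-3)))*(-4 + √(-47 - 576)) + 2001512 = (78*(-15))*(-4 + √(-623)) + 2001512 = -1170*(-4 + I*√623) + 2001512 = (4680 - 1170*I*√623) + 2001512 = 2006192 - 1170*I*√623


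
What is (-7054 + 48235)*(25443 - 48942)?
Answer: -967712319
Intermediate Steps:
(-7054 + 48235)*(25443 - 48942) = 41181*(-23499) = -967712319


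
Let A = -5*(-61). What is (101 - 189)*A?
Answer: -26840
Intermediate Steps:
A = 305
(101 - 189)*A = (101 - 189)*305 = -88*305 = -26840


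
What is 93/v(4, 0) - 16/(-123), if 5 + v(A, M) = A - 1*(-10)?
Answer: 429/41 ≈ 10.463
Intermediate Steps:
v(A, M) = 5 + A (v(A, M) = -5 + (A - 1*(-10)) = -5 + (A + 10) = -5 + (10 + A) = 5 + A)
93/v(4, 0) - 16/(-123) = 93/(5 + 4) - 16/(-123) = 93/9 - 16*(-1/123) = 93*(1/9) + 16/123 = 31/3 + 16/123 = 429/41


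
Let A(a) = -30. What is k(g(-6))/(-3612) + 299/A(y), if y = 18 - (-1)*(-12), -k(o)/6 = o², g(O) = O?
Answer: -89459/9030 ≈ -9.9069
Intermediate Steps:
k(o) = -6*o²
y = 6 (y = 18 - 1*12 = 18 - 12 = 6)
k(g(-6))/(-3612) + 299/A(y) = -6*(-6)²/(-3612) + 299/(-30) = -6*36*(-1/3612) + 299*(-1/30) = -216*(-1/3612) - 299/30 = 18/301 - 299/30 = -89459/9030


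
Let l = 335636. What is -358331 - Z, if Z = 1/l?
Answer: -120268783517/335636 ≈ -3.5833e+5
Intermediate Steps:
Z = 1/335636 ≈ 2.9794e-6
-358331 - Z = -358331 - 1*1/335636 = -358331 - 1/335636 = -120268783517/335636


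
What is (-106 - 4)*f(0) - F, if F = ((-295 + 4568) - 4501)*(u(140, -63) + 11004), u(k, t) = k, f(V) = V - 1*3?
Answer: 2541162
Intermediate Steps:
f(V) = -3 + V (f(V) = V - 3 = -3 + V)
F = -2540832 (F = ((-295 + 4568) - 4501)*(140 + 11004) = (4273 - 4501)*11144 = -228*11144 = -2540832)
(-106 - 4)*f(0) - F = (-106 - 4)*(-3 + 0) - 1*(-2540832) = -110*(-3) + 2540832 = 330 + 2540832 = 2541162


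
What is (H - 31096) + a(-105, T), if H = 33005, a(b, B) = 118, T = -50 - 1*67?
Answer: 2027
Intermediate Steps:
T = -117 (T = -50 - 67 = -117)
(H - 31096) + a(-105, T) = (33005 - 31096) + 118 = 1909 + 118 = 2027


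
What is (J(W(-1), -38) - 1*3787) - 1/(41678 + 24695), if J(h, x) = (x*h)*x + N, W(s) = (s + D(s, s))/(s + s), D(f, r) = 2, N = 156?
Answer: -288921670/66373 ≈ -4353.0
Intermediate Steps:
W(s) = (2 + s)/(2*s) (W(s) = (s + 2)/(s + s) = (2 + s)/((2*s)) = (2 + s)*(1/(2*s)) = (2 + s)/(2*s))
J(h, x) = 156 + h*x² (J(h, x) = (x*h)*x + 156 = (h*x)*x + 156 = h*x² + 156 = 156 + h*x²)
(J(W(-1), -38) - 1*3787) - 1/(41678 + 24695) = ((156 + ((½)*(2 - 1)/(-1))*(-38)²) - 1*3787) - 1/(41678 + 24695) = ((156 + ((½)*(-1)*1)*1444) - 3787) - 1/66373 = ((156 - ½*1444) - 3787) - 1*1/66373 = ((156 - 722) - 3787) - 1/66373 = (-566 - 3787) - 1/66373 = -4353 - 1/66373 = -288921670/66373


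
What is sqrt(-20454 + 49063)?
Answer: sqrt(28609) ≈ 169.14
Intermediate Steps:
sqrt(-20454 + 49063) = sqrt(28609)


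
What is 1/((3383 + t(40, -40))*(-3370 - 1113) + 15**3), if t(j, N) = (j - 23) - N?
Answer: -1/15418145 ≈ -6.4859e-8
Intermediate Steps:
t(j, N) = -23 + j - N (t(j, N) = (-23 + j) - N = -23 + j - N)
1/((3383 + t(40, -40))*(-3370 - 1113) + 15**3) = 1/((3383 + (-23 + 40 - 1*(-40)))*(-3370 - 1113) + 15**3) = 1/((3383 + (-23 + 40 + 40))*(-4483) + 3375) = 1/((3383 + 57)*(-4483) + 3375) = 1/(3440*(-4483) + 3375) = 1/(-15421520 + 3375) = 1/(-15418145) = -1/15418145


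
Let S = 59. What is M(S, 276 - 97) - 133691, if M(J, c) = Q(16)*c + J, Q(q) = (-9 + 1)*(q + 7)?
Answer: -166568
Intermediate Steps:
Q(q) = -56 - 8*q (Q(q) = -8*(7 + q) = -56 - 8*q)
M(J, c) = J - 184*c (M(J, c) = (-56 - 8*16)*c + J = (-56 - 128)*c + J = -184*c + J = J - 184*c)
M(S, 276 - 97) - 133691 = (59 - 184*(276 - 97)) - 133691 = (59 - 184*179) - 133691 = (59 - 32936) - 133691 = -32877 - 133691 = -166568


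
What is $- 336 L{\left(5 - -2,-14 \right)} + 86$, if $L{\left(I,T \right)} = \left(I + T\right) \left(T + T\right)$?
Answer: $-65770$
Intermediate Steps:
$L{\left(I,T \right)} = 2 T \left(I + T\right)$ ($L{\left(I,T \right)} = \left(I + T\right) 2 T = 2 T \left(I + T\right)$)
$- 336 L{\left(5 - -2,-14 \right)} + 86 = - 336 \cdot 2 \left(-14\right) \left(\left(5 - -2\right) - 14\right) + 86 = - 336 \cdot 2 \left(-14\right) \left(\left(5 + 2\right) - 14\right) + 86 = - 336 \cdot 2 \left(-14\right) \left(7 - 14\right) + 86 = - 336 \cdot 2 \left(-14\right) \left(-7\right) + 86 = \left(-336\right) 196 + 86 = -65856 + 86 = -65770$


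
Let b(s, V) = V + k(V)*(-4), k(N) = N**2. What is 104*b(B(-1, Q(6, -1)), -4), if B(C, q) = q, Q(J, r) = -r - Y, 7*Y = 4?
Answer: -7072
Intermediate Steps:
Y = 4/7 (Y = (1/7)*4 = 4/7 ≈ 0.57143)
Q(J, r) = -4/7 - r (Q(J, r) = -r - 1*4/7 = -r - 4/7 = -4/7 - r)
b(s, V) = V - 4*V**2 (b(s, V) = V + V**2*(-4) = V - 4*V**2)
104*b(B(-1, Q(6, -1)), -4) = 104*(-4*(1 - 4*(-4))) = 104*(-4*(1 + 16)) = 104*(-4*17) = 104*(-68) = -7072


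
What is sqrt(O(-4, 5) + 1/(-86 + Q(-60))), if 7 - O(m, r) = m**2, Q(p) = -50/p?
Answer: I*sqrt(2353155)/511 ≈ 3.002*I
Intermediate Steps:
O(m, r) = 7 - m**2
sqrt(O(-4, 5) + 1/(-86 + Q(-60))) = sqrt((7 - 1*(-4)**2) + 1/(-86 - 50/(-60))) = sqrt((7 - 1*16) + 1/(-86 - 50*(-1/60))) = sqrt((7 - 16) + 1/(-86 + 5/6)) = sqrt(-9 + 1/(-511/6)) = sqrt(-9 - 6/511) = sqrt(-4605/511) = I*sqrt(2353155)/511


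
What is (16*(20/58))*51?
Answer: 8160/29 ≈ 281.38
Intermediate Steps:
(16*(20/58))*51 = (16*(20*(1/58)))*51 = (16*(10/29))*51 = (160/29)*51 = 8160/29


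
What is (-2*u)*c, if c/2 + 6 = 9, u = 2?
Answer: -24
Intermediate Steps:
c = 6 (c = -12 + 2*9 = -12 + 18 = 6)
(-2*u)*c = -2*2*6 = -4*6 = -24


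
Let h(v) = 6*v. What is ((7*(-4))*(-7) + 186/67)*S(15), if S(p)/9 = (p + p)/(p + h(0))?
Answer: 239724/67 ≈ 3578.0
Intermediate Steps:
S(p) = 18 (S(p) = 9*((p + p)/(p + 6*0)) = 9*((2*p)/(p + 0)) = 9*((2*p)/p) = 9*2 = 18)
((7*(-4))*(-7) + 186/67)*S(15) = ((7*(-4))*(-7) + 186/67)*18 = (-28*(-7) + 186*(1/67))*18 = (196 + 186/67)*18 = (13318/67)*18 = 239724/67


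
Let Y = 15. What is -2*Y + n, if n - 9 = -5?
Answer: -26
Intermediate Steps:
n = 4 (n = 9 - 5 = 4)
-2*Y + n = -2*15 + 4 = -30 + 4 = -26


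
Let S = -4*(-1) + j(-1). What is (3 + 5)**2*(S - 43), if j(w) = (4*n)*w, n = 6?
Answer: -4032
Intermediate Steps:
j(w) = 24*w (j(w) = (4*6)*w = 24*w)
S = -20 (S = -4*(-1) + 24*(-1) = 4 - 24 = -20)
(3 + 5)**2*(S - 43) = (3 + 5)**2*(-20 - 43) = 8**2*(-63) = 64*(-63) = -4032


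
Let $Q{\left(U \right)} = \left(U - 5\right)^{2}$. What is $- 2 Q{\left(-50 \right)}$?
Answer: $-6050$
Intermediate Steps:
$Q{\left(U \right)} = \left(-5 + U\right)^{2}$
$- 2 Q{\left(-50 \right)} = - 2 \left(-5 - 50\right)^{2} = - 2 \left(-55\right)^{2} = \left(-2\right) 3025 = -6050$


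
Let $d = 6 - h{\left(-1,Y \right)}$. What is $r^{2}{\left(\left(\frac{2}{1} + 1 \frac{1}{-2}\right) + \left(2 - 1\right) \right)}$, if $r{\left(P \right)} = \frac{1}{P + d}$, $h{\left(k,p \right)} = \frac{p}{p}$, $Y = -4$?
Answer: $\frac{4}{225} \approx 0.017778$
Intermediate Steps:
$h{\left(k,p \right)} = 1$
$d = 5$ ($d = 6 - 1 = 5$)
$r{\left(P \right)} = \frac{1}{5 + P}$ ($r{\left(P \right)} = \frac{1}{P + 5} = \frac{1}{5 + P}$)
$r^{2}{\left(\left(\frac{2}{1} + 1 \frac{1}{-2}\right) + \left(2 - 1\right) \right)} = \left(\frac{1}{5 + \left(\left(\frac{2}{1} + 1 \frac{1}{-2}\right) + \left(2 - 1\right)\right)}\right)^{2} = \left(\frac{1}{5 + \left(\left(2 \cdot 1 + 1 \left(- \frac{1}{2}\right)\right) + 1\right)}\right)^{2} = \left(\frac{1}{5 + \left(\left(2 - \frac{1}{2}\right) + 1\right)}\right)^{2} = \left(\frac{1}{5 + \left(\frac{3}{2} + 1\right)}\right)^{2} = \left(\frac{1}{5 + \frac{5}{2}}\right)^{2} = \left(\frac{1}{\frac{15}{2}}\right)^{2} = \left(\frac{2}{15}\right)^{2} = \frac{4}{225}$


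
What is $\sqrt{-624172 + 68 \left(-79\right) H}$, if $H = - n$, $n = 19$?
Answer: $2 i \sqrt{130526} \approx 722.57 i$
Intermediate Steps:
$H = -19$ ($H = \left(-1\right) 19 = -19$)
$\sqrt{-624172 + 68 \left(-79\right) H} = \sqrt{-624172 + 68 \left(-79\right) \left(-19\right)} = \sqrt{-624172 - -102068} = \sqrt{-624172 + 102068} = \sqrt{-522104} = 2 i \sqrt{130526}$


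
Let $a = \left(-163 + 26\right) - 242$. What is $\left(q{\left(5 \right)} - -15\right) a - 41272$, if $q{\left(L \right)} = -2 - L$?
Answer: $-44304$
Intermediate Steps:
$a = -379$ ($a = -137 - 242 = -379$)
$\left(q{\left(5 \right)} - -15\right) a - 41272 = \left(\left(-2 - 5\right) - -15\right) \left(-379\right) - 41272 = \left(\left(-2 - 5\right) + 15\right) \left(-379\right) - 41272 = \left(-7 + 15\right) \left(-379\right) - 41272 = 8 \left(-379\right) - 41272 = -3032 - 41272 = -44304$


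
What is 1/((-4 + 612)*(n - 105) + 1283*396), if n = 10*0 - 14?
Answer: 1/435716 ≈ 2.2951e-6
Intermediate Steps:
n = -14 (n = 0 - 14 = -14)
1/((-4 + 612)*(n - 105) + 1283*396) = 1/((-4 + 612)*(-14 - 105) + 1283*396) = 1/(608*(-119) + 508068) = 1/(-72352 + 508068) = 1/435716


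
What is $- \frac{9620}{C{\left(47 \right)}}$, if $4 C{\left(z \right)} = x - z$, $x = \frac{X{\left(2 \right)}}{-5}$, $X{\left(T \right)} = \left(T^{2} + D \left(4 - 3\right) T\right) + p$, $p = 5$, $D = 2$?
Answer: $\frac{24050}{31} \approx 775.81$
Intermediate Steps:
$X{\left(T \right)} = 5 + T^{2} + 2 T$ ($X{\left(T \right)} = \left(T^{2} + 2 \left(4 - 3\right) T\right) + 5 = \left(T^{2} + 2 \cdot 1 T\right) + 5 = \left(T^{2} + 2 T\right) + 5 = 5 + T^{2} + 2 T$)
$x = - \frac{13}{5}$ ($x = \frac{5 + 2^{2} + 2 \cdot 2}{-5} = - \frac{5 + 4 + 4}{5} = \left(- \frac{1}{5}\right) 13 = - \frac{13}{5} \approx -2.6$)
$C{\left(z \right)} = - \frac{13}{20} - \frac{z}{4}$ ($C{\left(z \right)} = \frac{- \frac{13}{5} - z}{4} = - \frac{13}{20} - \frac{z}{4}$)
$- \frac{9620}{C{\left(47 \right)}} = - \frac{9620}{- \frac{13}{20} - \frac{47}{4}} = - \frac{9620}{- \frac{62}{5}} = \left(-9620\right) \left(- \frac{5}{62}\right) = \frac{24050}{31}$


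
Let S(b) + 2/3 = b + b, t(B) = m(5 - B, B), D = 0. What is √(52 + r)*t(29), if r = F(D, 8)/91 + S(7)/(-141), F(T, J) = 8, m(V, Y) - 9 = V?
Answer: -10*√2139975565/4277 ≈ -108.16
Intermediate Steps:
m(V, Y) = 9 + V
t(B) = 14 - B (t(B) = 9 + (5 - B) = 14 - B)
S(b) = -⅔ + 2*b (S(b) = -⅔ + (b + b) = -⅔ + 2*b)
r = -256/38493 (r = 8/91 + (-⅔ + 2*7)/(-141) = 8*(1/91) + (-⅔ + 14)*(-1/141) = 8/91 + (40/3)*(-1/141) = 8/91 - 40/423 = -256/38493 ≈ -0.0066506)
√(52 + r)*t(29) = √(52 - 256/38493)*(14 - 1*29) = √(2001380/38493)*(14 - 29) = (2*√2139975565/12831)*(-15) = -10*√2139975565/4277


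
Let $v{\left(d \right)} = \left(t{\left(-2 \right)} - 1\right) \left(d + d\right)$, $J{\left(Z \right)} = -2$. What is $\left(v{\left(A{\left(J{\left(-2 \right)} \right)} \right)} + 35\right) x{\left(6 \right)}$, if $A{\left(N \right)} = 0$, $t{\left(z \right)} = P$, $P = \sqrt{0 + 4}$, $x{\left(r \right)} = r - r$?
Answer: $0$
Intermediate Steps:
$x{\left(r \right)} = 0$
$P = 2$ ($P = \sqrt{4} = 2$)
$t{\left(z \right)} = 2$
$v{\left(d \right)} = 2 d$ ($v{\left(d \right)} = \left(2 - 1\right) \left(d + d\right) = 1 \cdot 2 d = 2 d$)
$\left(v{\left(A{\left(J{\left(-2 \right)} \right)} \right)} + 35\right) x{\left(6 \right)} = \left(2 \cdot 0 + 35\right) 0 = \left(0 + 35\right) 0 = 35 \cdot 0 = 0$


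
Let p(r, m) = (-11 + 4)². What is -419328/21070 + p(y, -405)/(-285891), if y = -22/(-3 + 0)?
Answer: -8563080977/430265955 ≈ -19.902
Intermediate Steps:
y = 22/3 (y = -22/(-3) = -⅓*(-22) = 22/3 ≈ 7.3333)
p(r, m) = 49 (p(r, m) = (-7)² = 49)
-419328/21070 + p(y, -405)/(-285891) = -419328/21070 + 49/(-285891) = -419328*1/21070 + 49*(-1/285891) = -29952/1505 - 49/285891 = -8563080977/430265955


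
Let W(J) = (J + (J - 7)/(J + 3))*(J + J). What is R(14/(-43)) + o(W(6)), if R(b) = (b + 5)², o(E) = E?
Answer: 513191/5547 ≈ 92.517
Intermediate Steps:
W(J) = 2*J*(J + (-7 + J)/(3 + J)) (W(J) = (J + (-7 + J)/(3 + J))*(2*J) = 2*J*(J + (-7 + J)/(3 + J)))
R(b) = (5 + b)²
R(14/(-43)) + o(W(6)) = (5 + 14/(-43))² + 2*6*(-7 + 6² + 4*6)/(3 + 6) = (5 + 14*(-1/43))² + 2*6*(-7 + 36 + 24)/9 = (5 - 14/43)² + 2*6*(⅑)*53 = (201/43)² + 212/3 = 40401/1849 + 212/3 = 513191/5547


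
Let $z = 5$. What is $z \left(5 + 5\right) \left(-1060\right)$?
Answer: $-53000$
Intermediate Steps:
$z \left(5 + 5\right) \left(-1060\right) = 5 \left(5 + 5\right) \left(-1060\right) = 5 \cdot 10 \left(-1060\right) = 50 \left(-1060\right) = -53000$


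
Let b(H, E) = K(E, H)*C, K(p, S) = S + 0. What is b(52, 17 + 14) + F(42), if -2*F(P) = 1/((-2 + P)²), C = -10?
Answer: -1664001/3200 ≈ -520.00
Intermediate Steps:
K(p, S) = S
b(H, E) = -10*H (b(H, E) = H*(-10) = -10*H)
F(P) = -1/(2*(-2 + P)²)
b(52, 17 + 14) + F(42) = -10*52 - 1/(2*(-2 + 42)²) = -520 - ½/40² = -520 - ½*1/1600 = -520 - 1/3200 = -1664001/3200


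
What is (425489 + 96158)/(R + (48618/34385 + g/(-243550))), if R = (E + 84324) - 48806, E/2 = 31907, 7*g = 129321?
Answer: 6115921639432150/1164609231634343 ≈ 5.2515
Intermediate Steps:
g = 129321/7 (g = (⅐)*129321 = 129321/7 ≈ 18474.)
E = 63814 (E = 2*31907 = 63814)
R = 99332 (R = (63814 + 84324) - 48806 = 148138 - 48806 = 99332)
(425489 + 96158)/(R + (48618/34385 + g/(-243550))) = (425489 + 96158)/(99332 + (48618/34385 + (129321/7)/(-243550))) = 521647/(99332 + (48618*(1/34385) + (129321/7)*(-1/243550))) = 521647/(99332 + (48618/34385 - 129321/1704850)) = 521647/(99332 + 15687938943/11724253450) = 521647/(1164609231634343/11724253450) = 521647*(11724253450/1164609231634343) = 6115921639432150/1164609231634343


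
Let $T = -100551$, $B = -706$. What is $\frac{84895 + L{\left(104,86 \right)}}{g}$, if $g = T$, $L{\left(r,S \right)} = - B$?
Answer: $- \frac{85601}{100551} \approx -0.85132$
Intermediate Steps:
$L{\left(r,S \right)} = 706$ ($L{\left(r,S \right)} = \left(-1\right) \left(-706\right) = 706$)
$g = -100551$
$\frac{84895 + L{\left(104,86 \right)}}{g} = \frac{84895 + 706}{-100551} = 85601 \left(- \frac{1}{100551}\right) = - \frac{85601}{100551}$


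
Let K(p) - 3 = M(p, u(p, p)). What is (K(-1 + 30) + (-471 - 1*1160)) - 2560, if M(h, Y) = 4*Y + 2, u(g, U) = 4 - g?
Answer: -4286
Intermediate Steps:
M(h, Y) = 2 + 4*Y
K(p) = 21 - 4*p (K(p) = 3 + (2 + 4*(4 - p)) = 3 + (2 + (16 - 4*p)) = 3 + (18 - 4*p) = 21 - 4*p)
(K(-1 + 30) + (-471 - 1*1160)) - 2560 = ((21 - 4*(-1 + 30)) + (-471 - 1*1160)) - 2560 = ((21 - 4*29) + (-471 - 1160)) - 2560 = ((21 - 116) - 1631) - 2560 = (-95 - 1631) - 2560 = -1726 - 2560 = -4286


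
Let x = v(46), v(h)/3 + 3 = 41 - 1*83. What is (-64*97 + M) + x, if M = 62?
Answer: -6281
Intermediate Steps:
v(h) = -135 (v(h) = -9 + 3*(41 - 1*83) = -9 + 3*(41 - 83) = -9 + 3*(-42) = -9 - 126 = -135)
x = -135
(-64*97 + M) + x = (-64*97 + 62) - 135 = (-6208 + 62) - 135 = -6146 - 135 = -6281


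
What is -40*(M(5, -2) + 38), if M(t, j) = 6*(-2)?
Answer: -1040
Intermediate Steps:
M(t, j) = -12
-40*(M(5, -2) + 38) = -40*(-12 + 38) = -40*26 = -1040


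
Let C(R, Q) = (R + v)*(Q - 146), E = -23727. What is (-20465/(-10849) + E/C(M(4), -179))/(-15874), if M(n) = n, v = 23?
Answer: -72832433/251867400525 ≈ -0.00028917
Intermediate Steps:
C(R, Q) = (-146 + Q)*(23 + R) (C(R, Q) = (R + 23)*(Q - 146) = (23 + R)*(-146 + Q) = (-146 + Q)*(23 + R))
(-20465/(-10849) + E/C(M(4), -179))/(-15874) = (-20465/(-10849) - 23727/(-3358 - 146*4 + 23*(-179) - 179*4))/(-15874) = (-20465*(-1/10849) - 23727/(-3358 - 584 - 4117 - 716))*(-1/15874) = (20465/10849 - 23727/(-8775))*(-1/15874) = (20465/10849 - 23727*(-1/8775))*(-1/15874) = (20465/10849 + 7909/2925)*(-1/15874) = (145664866/31733325)*(-1/15874) = -72832433/251867400525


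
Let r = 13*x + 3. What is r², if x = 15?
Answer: 39204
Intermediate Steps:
r = 198 (r = 13*15 + 3 = 195 + 3 = 198)
r² = 198² = 39204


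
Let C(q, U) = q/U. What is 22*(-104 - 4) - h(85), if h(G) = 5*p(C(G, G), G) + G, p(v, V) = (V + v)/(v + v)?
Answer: -2676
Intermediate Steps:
p(v, V) = (V + v)/(2*v) (p(v, V) = (V + v)/((2*v)) = (V + v)*(1/(2*v)) = (V + v)/(2*v))
h(G) = 5/2 + 7*G/2 (h(G) = 5*((G + G/G)/(2*((G/G)))) + G = 5*((1/2)*(G + 1)/1) + G = 5*((1/2)*1*(1 + G)) + G = 5*(1/2 + G/2) + G = (5/2 + 5*G/2) + G = 5/2 + 7*G/2)
22*(-104 - 4) - h(85) = 22*(-104 - 4) - (5/2 + (7/2)*85) = 22*(-108) - (5/2 + 595/2) = -2376 - 1*300 = -2376 - 300 = -2676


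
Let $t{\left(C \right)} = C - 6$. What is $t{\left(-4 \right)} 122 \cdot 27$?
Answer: $-32940$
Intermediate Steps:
$t{\left(C \right)} = -6 + C$
$t{\left(-4 \right)} 122 \cdot 27 = \left(-6 - 4\right) 122 \cdot 27 = \left(-10\right) 122 \cdot 27 = \left(-1220\right) 27 = -32940$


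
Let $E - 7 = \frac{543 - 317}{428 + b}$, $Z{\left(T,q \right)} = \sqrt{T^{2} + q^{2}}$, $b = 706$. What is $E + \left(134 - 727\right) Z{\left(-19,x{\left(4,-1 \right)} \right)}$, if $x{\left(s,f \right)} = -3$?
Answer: $\frac{4082}{567} - 593 \sqrt{370} \approx -11399.0$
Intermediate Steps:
$E = \frac{4082}{567}$ ($E = 7 + \frac{543 - 317}{428 + 706} = 7 + \frac{226}{1134} = 7 + 226 \cdot \frac{1}{1134} = 7 + \frac{113}{567} = \frac{4082}{567} \approx 7.1993$)
$E + \left(134 - 727\right) Z{\left(-19,x{\left(4,-1 \right)} \right)} = \frac{4082}{567} + \left(134 - 727\right) \sqrt{\left(-19\right)^{2} + \left(-3\right)^{2}} = \frac{4082}{567} + \left(134 - 727\right) \sqrt{361 + 9} = \frac{4082}{567} - 593 \sqrt{370}$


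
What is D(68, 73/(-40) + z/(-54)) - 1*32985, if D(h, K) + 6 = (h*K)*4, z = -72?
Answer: -496871/15 ≈ -33125.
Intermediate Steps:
D(h, K) = -6 + 4*K*h (D(h, K) = -6 + (h*K)*4 = -6 + (K*h)*4 = -6 + 4*K*h)
D(68, 73/(-40) + z/(-54)) - 1*32985 = (-6 + 4*(73/(-40) - 72/(-54))*68) - 1*32985 = (-6 + 4*(73*(-1/40) - 72*(-1/54))*68) - 32985 = (-6 + 4*(-73/40 + 4/3)*68) - 32985 = (-6 + 4*(-59/120)*68) - 32985 = (-6 - 2006/15) - 32985 = -2096/15 - 32985 = -496871/15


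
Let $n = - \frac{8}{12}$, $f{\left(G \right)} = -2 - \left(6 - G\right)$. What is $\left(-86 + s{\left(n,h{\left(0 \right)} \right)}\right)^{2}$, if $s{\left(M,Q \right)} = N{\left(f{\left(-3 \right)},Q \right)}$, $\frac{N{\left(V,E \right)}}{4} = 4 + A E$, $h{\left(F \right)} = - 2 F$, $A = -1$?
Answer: $4900$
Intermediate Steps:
$f{\left(G \right)} = -8 + G$ ($f{\left(G \right)} = -2 + \left(-6 + G\right) = -8 + G$)
$n = - \frac{2}{3}$ ($n = \left(-8\right) \frac{1}{12} = - \frac{2}{3} \approx -0.66667$)
$N{\left(V,E \right)} = 16 - 4 E$ ($N{\left(V,E \right)} = 4 \left(4 - E\right) = 16 - 4 E$)
$s{\left(M,Q \right)} = 16 - 4 Q$
$\left(-86 + s{\left(n,h{\left(0 \right)} \right)}\right)^{2} = \left(-86 + \left(16 - 4 \left(\left(-2\right) 0\right)\right)\right)^{2} = \left(-86 + \left(16 - 0\right)\right)^{2} = \left(-86 + \left(16 + 0\right)\right)^{2} = \left(-86 + 16\right)^{2} = \left(-70\right)^{2} = 4900$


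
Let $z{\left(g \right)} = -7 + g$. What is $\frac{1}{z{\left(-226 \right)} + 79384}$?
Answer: $\frac{1}{79151} \approx 1.2634 \cdot 10^{-5}$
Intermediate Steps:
$\frac{1}{z{\left(-226 \right)} + 79384} = \frac{1}{\left(-7 - 226\right) + 79384} = \frac{1}{-233 + 79384} = \frac{1}{79151}$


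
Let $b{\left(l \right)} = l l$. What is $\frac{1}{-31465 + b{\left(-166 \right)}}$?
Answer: $- \frac{1}{3909} \approx -0.00025582$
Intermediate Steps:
$b{\left(l \right)} = l^{2}$
$\frac{1}{-31465 + b{\left(-166 \right)}} = \frac{1}{-31465 + \left(-166\right)^{2}} = \frac{1}{-31465 + 27556} = \frac{1}{-3909} = - \frac{1}{3909}$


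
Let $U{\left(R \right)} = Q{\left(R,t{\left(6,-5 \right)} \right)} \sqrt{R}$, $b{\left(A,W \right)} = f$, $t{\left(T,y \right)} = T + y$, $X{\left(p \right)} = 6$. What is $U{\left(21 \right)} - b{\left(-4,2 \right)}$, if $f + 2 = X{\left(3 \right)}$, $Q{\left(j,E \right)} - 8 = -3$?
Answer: $-4 + 5 \sqrt{21} \approx 18.913$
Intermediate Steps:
$Q{\left(j,E \right)} = 5$ ($Q{\left(j,E \right)} = 8 - 3 = 5$)
$f = 4$ ($f = -2 + 6 = 4$)
$b{\left(A,W \right)} = 4$
$U{\left(R \right)} = 5 \sqrt{R}$
$U{\left(21 \right)} - b{\left(-4,2 \right)} = 5 \sqrt{21} - 4 = -4 + 5 \sqrt{21}$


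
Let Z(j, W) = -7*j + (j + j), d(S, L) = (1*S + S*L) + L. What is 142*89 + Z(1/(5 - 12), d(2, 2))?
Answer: 88471/7 ≈ 12639.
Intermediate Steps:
d(S, L) = L + S + L*S (d(S, L) = (S + L*S) + L = L + S + L*S)
Z(j, W) = -5*j (Z(j, W) = -7*j + 2*j = -5*j)
142*89 + Z(1/(5 - 12), d(2, 2)) = 142*89 - 5/(5 - 12) = 12638 - 5/(-7) = 12638 - 5*(-1/7) = 12638 + 5/7 = 88471/7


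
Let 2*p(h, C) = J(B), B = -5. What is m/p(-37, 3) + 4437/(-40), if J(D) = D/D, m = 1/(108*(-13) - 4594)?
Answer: -13306603/119960 ≈ -110.93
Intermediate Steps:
m = -1/5998 (m = 1/(-1404 - 4594) = 1/(-5998) = -1/5998 ≈ -0.00016672)
J(D) = 1
p(h, C) = 1/2 (p(h, C) = (1/2)*1 = 1/2)
m/p(-37, 3) + 4437/(-40) = -1/(5998*1/2) + 4437/(-40) = -1/5998*2 + 4437*(-1/40) = -1/2999 - 4437/40 = -13306603/119960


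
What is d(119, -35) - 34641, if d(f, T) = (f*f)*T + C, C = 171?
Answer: -530105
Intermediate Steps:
d(f, T) = 171 + T*f² (d(f, T) = (f*f)*T + 171 = f²*T + 171 = T*f² + 171 = 171 + T*f²)
d(119, -35) - 34641 = (171 - 35*119²) - 34641 = (171 - 35*14161) - 34641 = (171 - 495635) - 34641 = -495464 - 34641 = -530105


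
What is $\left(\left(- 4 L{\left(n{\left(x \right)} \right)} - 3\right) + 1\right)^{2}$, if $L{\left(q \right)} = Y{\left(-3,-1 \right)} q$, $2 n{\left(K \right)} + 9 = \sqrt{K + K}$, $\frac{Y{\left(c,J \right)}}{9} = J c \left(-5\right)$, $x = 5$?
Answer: $6643624 - 1313280 \sqrt{10} \approx 2.4907 \cdot 10^{6}$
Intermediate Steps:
$Y{\left(c,J \right)} = - 45 J c$ ($Y{\left(c,J \right)} = 9 J c \left(-5\right) = 9 \left(- 5 J c\right) = - 45 J c$)
$n{\left(K \right)} = - \frac{9}{2} + \frac{\sqrt{2} \sqrt{K}}{2}$ ($n{\left(K \right)} = - \frac{9}{2} + \frac{\sqrt{K + K}}{2} = - \frac{9}{2} + \frac{\sqrt{2 K}}{2} = - \frac{9}{2} + \frac{\sqrt{2} \sqrt{K}}{2}$)
$L{\left(q \right)} = - 135 q$ ($L{\left(q \right)} = \left(-45\right) \left(-1\right) \left(-3\right) q = - 135 q$)
$\left(\left(- 4 L{\left(n{\left(x \right)} \right)} - 3\right) + 1\right)^{2} = \left(\left(- 4 \left(- 135 \left(- \frac{9}{2} + \frac{\sqrt{2} \sqrt{5}}{2}\right)\right) - 3\right) + 1\right)^{2} = \left(\left(- 4 \left(- 135 \left(- \frac{9}{2} + \frac{\sqrt{10}}{2}\right)\right) - 3\right) + 1\right)^{2} = \left(\left(- 4 \left(\frac{1215}{2} - \frac{135 \sqrt{10}}{2}\right) - 3\right) + 1\right)^{2} = \left(\left(\left(-2430 + 270 \sqrt{10}\right) - 3\right) + 1\right)^{2} = \left(\left(-2433 + 270 \sqrt{10}\right) + 1\right)^{2} = \left(-2432 + 270 \sqrt{10}\right)^{2}$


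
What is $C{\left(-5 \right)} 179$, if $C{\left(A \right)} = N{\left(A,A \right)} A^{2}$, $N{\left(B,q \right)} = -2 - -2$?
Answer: $0$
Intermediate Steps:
$N{\left(B,q \right)} = 0$ ($N{\left(B,q \right)} = -2 + 2 = 0$)
$C{\left(A \right)} = 0$ ($C{\left(A \right)} = 0 A^{2} = 0$)
$C{\left(-5 \right)} 179 = 0 \cdot 179 = 0$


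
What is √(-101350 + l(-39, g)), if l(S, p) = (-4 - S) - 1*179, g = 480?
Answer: I*√101494 ≈ 318.58*I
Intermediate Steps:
l(S, p) = -183 - S (l(S, p) = (-4 - S) - 179 = -183 - S)
√(-101350 + l(-39, g)) = √(-101350 + (-183 - 1*(-39))) = √(-101350 + (-183 + 39)) = √(-101350 - 144) = √(-101494) = I*√101494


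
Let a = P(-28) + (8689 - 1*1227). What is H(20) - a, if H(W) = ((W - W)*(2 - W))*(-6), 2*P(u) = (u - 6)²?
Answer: -8040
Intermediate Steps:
P(u) = (-6 + u)²/2 (P(u) = (u - 6)²/2 = (-6 + u)²/2)
H(W) = 0 (H(W) = (0*(2 - W))*(-6) = 0*(-6) = 0)
a = 8040 (a = (-6 - 28)²/2 + (8689 - 1*1227) = (½)*(-34)² + (8689 - 1227) = (½)*1156 + 7462 = 578 + 7462 = 8040)
H(20) - a = 0 - 1*8040 = 0 - 8040 = -8040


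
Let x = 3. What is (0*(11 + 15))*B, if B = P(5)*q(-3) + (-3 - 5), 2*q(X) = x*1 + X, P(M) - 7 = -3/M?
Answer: 0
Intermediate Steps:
P(M) = 7 - 3/M
q(X) = 3/2 + X/2 (q(X) = (3*1 + X)/2 = (3 + X)/2 = 3/2 + X/2)
B = -8 (B = (7 - 3/5)*(3/2 + (½)*(-3)) + (-3 - 5) = (7 - 3*⅕)*(3/2 - 3/2) - 8 = (7 - ⅗)*0 - 8 = (32/5)*0 - 8 = 0 - 8 = -8)
(0*(11 + 15))*B = (0*(11 + 15))*(-8) = (0*26)*(-8) = 0*(-8) = 0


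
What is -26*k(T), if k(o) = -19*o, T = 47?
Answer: 23218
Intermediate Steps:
-26*k(T) = -(-494)*47 = -26*(-893) = 23218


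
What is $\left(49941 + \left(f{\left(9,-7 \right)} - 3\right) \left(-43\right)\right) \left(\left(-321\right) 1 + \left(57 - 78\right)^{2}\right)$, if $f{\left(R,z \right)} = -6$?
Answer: $6039360$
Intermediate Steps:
$\left(49941 + \left(f{\left(9,-7 \right)} - 3\right) \left(-43\right)\right) \left(\left(-321\right) 1 + \left(57 - 78\right)^{2}\right) = \left(49941 + \left(-6 - 3\right) \left(-43\right)\right) \left(\left(-321\right) 1 + \left(57 - 78\right)^{2}\right) = \left(49941 - -387\right) \left(-321 + \left(-21\right)^{2}\right) = \left(49941 + 387\right) \left(-321 + 441\right) = 50328 \cdot 120 = 6039360$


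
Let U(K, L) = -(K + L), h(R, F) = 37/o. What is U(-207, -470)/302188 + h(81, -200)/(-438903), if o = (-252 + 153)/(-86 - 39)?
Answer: 28018976269/13130490756636 ≈ 0.0021339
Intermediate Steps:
o = 99/125 (o = -99/(-125) = -99*(-1/125) = 99/125 ≈ 0.79200)
h(R, F) = 4625/99 (h(R, F) = 37/(99/125) = 37*(125/99) = 4625/99)
U(K, L) = -K - L
U(-207, -470)/302188 + h(81, -200)/(-438903) = (-1*(-207) - 1*(-470))/302188 + (4625/99)/(-438903) = (207 + 470)*(1/302188) + (4625/99)*(-1/438903) = 677*(1/302188) - 4625/43451397 = 677/302188 - 4625/43451397 = 28018976269/13130490756636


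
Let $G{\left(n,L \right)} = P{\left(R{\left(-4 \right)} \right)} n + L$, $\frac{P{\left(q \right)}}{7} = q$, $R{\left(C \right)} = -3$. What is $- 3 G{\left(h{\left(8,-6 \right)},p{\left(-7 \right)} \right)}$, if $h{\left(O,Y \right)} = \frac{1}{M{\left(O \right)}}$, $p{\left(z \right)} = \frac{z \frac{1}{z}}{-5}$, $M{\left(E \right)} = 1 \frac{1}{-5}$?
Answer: $- \frac{1572}{5} \approx -314.4$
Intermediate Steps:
$P{\left(q \right)} = 7 q$
$M{\left(E \right)} = - \frac{1}{5}$ ($M{\left(E \right)} = 1 \left(- \frac{1}{5}\right) = - \frac{1}{5}$)
$p{\left(z \right)} = - \frac{1}{5}$ ($p{\left(z \right)} = 1 \left(- \frac{1}{5}\right) = - \frac{1}{5}$)
$h{\left(O,Y \right)} = -5$ ($h{\left(O,Y \right)} = \frac{1}{- \frac{1}{5}} = -5$)
$G{\left(n,L \right)} = L - 21 n$ ($G{\left(n,L \right)} = 7 \left(-3\right) n + L = - 21 n + L = L - 21 n$)
$- 3 G{\left(h{\left(8,-6 \right)},p{\left(-7 \right)} \right)} = - 3 \left(- \frac{1}{5} - -105\right) = - 3 \left(- \frac{1}{5} + 105\right) = \left(-3\right) \frac{524}{5} = - \frac{1572}{5}$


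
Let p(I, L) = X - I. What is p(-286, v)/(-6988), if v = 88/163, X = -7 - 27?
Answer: -63/1747 ≈ -0.036062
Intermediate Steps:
X = -34
v = 88/163 (v = 88*(1/163) = 88/163 ≈ 0.53988)
p(I, L) = -34 - I
p(-286, v)/(-6988) = (-34 - 1*(-286))/(-6988) = (-34 + 286)*(-1/6988) = 252*(-1/6988) = -63/1747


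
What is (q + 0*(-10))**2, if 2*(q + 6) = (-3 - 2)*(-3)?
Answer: 9/4 ≈ 2.2500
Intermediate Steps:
q = 3/2 (q = -6 + ((-3 - 2)*(-3))/2 = -6 + (-5*(-3))/2 = -6 + (1/2)*15 = -6 + 15/2 = 3/2 ≈ 1.5000)
(q + 0*(-10))**2 = (3/2 + 0*(-10))**2 = (3/2 + 0)**2 = (3/2)**2 = 9/4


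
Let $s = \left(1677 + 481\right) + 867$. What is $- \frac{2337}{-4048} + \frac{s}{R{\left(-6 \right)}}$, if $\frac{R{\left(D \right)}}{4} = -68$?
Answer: $- \frac{181399}{17204} \approx -10.544$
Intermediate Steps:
$R{\left(D \right)} = -272$ ($R{\left(D \right)} = 4 \left(-68\right) = -272$)
$s = 3025$ ($s = 2158 + 867 = 3025$)
$- \frac{2337}{-4048} + \frac{s}{R{\left(-6 \right)}} = - \frac{2337}{-4048} + \frac{3025}{-272} = \left(-2337\right) \left(- \frac{1}{4048}\right) + 3025 \left(- \frac{1}{272}\right) = \frac{2337}{4048} - \frac{3025}{272} = - \frac{181399}{17204}$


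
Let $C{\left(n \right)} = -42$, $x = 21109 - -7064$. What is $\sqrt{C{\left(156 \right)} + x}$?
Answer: $\sqrt{28131} \approx 167.72$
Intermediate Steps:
$x = 28173$ ($x = 21109 + 7064 = 28173$)
$\sqrt{C{\left(156 \right)} + x} = \sqrt{-42 + 28173} = \sqrt{28131}$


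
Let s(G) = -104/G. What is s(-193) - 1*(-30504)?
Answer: 5887376/193 ≈ 30505.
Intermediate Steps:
s(-193) - 1*(-30504) = -104/(-193) - 1*(-30504) = -104*(-1/193) + 30504 = 104/193 + 30504 = 5887376/193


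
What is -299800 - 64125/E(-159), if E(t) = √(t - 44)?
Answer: -299800 + 64125*I*√203/203 ≈ -2.998e+5 + 4500.7*I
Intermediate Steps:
E(t) = √(-44 + t)
-299800 - 64125/E(-159) = -299800 - 64125/(√(-44 - 159)) = -299800 - 64125/(√(-203)) = -299800 - 64125/(I*√203) = -299800 - 64125*(-I*√203/203) = -299800 - (-64125)*I*√203/203 = -299800 + 64125*I*√203/203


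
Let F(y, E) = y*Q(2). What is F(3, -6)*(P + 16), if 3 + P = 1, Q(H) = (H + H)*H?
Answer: 336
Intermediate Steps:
Q(H) = 2*H² (Q(H) = (2*H)*H = 2*H²)
P = -2 (P = -3 + 1 = -2)
F(y, E) = 8*y (F(y, E) = y*(2*2²) = y*(2*4) = y*8 = 8*y)
F(3, -6)*(P + 16) = (8*3)*(-2 + 16) = 24*14 = 336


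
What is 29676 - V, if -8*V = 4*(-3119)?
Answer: 56233/2 ≈ 28117.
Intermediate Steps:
V = 3119/2 (V = -(-3119)/2 = -1/8*(-12476) = 3119/2 ≈ 1559.5)
29676 - V = 29676 - 1*3119/2 = 29676 - 3119/2 = 56233/2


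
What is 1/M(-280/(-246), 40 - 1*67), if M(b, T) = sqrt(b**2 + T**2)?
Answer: 123*sqrt(11048641)/11048641 ≈ 0.037004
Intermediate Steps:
M(b, T) = sqrt(T**2 + b**2)
1/M(-280/(-246), 40 - 1*67) = 1/(sqrt((40 - 1*67)**2 + (-280/(-246))**2)) = 1/(sqrt((40 - 67)**2 + (-280*(-1/246))**2)) = 1/(sqrt((-27)**2 + (140/123)**2)) = 1/(sqrt(729 + 19600/15129)) = 1/(sqrt(11048641/15129)) = 1/(sqrt(11048641)/123) = 123*sqrt(11048641)/11048641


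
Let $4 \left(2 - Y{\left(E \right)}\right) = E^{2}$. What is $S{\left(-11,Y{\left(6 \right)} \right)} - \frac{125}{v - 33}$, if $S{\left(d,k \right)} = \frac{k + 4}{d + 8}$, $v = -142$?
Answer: $\frac{12}{7} \approx 1.7143$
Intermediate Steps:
$Y{\left(E \right)} = 2 - \frac{E^{2}}{4}$
$S{\left(d,k \right)} = \frac{4 + k}{8 + d}$
$S{\left(-11,Y{\left(6 \right)} \right)} - \frac{125}{v - 33} = \frac{4 + \left(2 - \frac{6^{2}}{4}\right)}{8 - 11} - \frac{125}{-142 - 33} = \frac{4 + \left(2 - 9\right)}{-3} - \frac{125}{-175} = - \frac{4 + \left(2 - 9\right)}{3} - - \frac{5}{7} = - \frac{4 - 7}{3} + \frac{5}{7} = \left(- \frac{1}{3}\right) \left(-3\right) + \frac{5}{7} = 1 + \frac{5}{7} = \frac{12}{7}$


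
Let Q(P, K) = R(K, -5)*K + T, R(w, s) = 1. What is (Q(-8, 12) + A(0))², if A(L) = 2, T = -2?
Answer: 144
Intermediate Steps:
Q(P, K) = -2 + K (Q(P, K) = 1*K - 2 = K - 2 = -2 + K)
(Q(-8, 12) + A(0))² = ((-2 + 12) + 2)² = (10 + 2)² = 12² = 144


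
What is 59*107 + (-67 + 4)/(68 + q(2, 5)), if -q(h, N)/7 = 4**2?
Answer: 277835/44 ≈ 6314.4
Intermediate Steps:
q(h, N) = -112 (q(h, N) = -7*4**2 = -7*16 = -112)
59*107 + (-67 + 4)/(68 + q(2, 5)) = 59*107 + (-67 + 4)/(68 - 112) = 6313 - 63/(-44) = 6313 - 63*(-1/44) = 6313 + 63/44 = 277835/44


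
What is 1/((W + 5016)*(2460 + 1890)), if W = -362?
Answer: 1/20244900 ≈ 4.9395e-8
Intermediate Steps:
1/((W + 5016)*(2460 + 1890)) = 1/((-362 + 5016)*(2460 + 1890)) = 1/(4654*4350) = (1/4654)*(1/4350) = 1/20244900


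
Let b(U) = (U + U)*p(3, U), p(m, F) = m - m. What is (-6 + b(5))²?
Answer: 36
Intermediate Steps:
p(m, F) = 0
b(U) = 0 (b(U) = (U + U)*0 = (2*U)*0 = 0)
(-6 + b(5))² = (-6 + 0)² = (-6)² = 36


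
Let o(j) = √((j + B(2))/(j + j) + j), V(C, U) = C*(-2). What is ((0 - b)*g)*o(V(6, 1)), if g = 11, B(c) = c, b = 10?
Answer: -55*I*√417/3 ≈ -374.38*I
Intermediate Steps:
V(C, U) = -2*C
o(j) = √(j + (2 + j)/(2*j)) (o(j) = √((j + 2)/(j + j) + j) = √((2 + j)/((2*j)) + j) = √((2 + j)*(1/(2*j)) + j) = √((2 + j)/(2*j) + j) = √(j + (2 + j)/(2*j)))
((0 - b)*g)*o(V(6, 1)) = ((0 - 1*10)*11)*(√(2 + 4*(-2*6) + 4/((-2*6)))/2) = ((0 - 10)*11)*(√(2 + 4*(-12) + 4/(-12))/2) = (-10*11)*(√(2 - 48 + 4*(-1/12))/2) = -55*√(2 - 48 - ⅓) = -55*√(-139/3) = -55*I*√417/3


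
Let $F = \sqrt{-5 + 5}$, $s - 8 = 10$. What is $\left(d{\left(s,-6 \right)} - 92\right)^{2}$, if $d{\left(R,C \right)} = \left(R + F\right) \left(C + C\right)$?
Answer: $94864$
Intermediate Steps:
$s = 18$ ($s = 8 + 10 = 18$)
$F = 0$ ($F = \sqrt{0} = 0$)
$d{\left(R,C \right)} = 2 C R$ ($d{\left(R,C \right)} = \left(R + 0\right) \left(C + C\right) = R 2 C = 2 C R$)
$\left(d{\left(s,-6 \right)} - 92\right)^{2} = \left(2 \left(-6\right) 18 - 92\right)^{2} = \left(-216 - 92\right)^{2} = \left(-308\right)^{2} = 94864$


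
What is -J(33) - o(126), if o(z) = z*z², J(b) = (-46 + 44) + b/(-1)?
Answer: -2000341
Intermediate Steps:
J(b) = -2 - b (J(b) = -2 + b*(-1) = -2 - b)
o(z) = z³
-J(33) - o(126) = -(-2 - 1*33) - 1*126³ = -(-2 - 33) - 1*2000376 = -1*(-35) - 2000376 = 35 - 2000376 = -2000341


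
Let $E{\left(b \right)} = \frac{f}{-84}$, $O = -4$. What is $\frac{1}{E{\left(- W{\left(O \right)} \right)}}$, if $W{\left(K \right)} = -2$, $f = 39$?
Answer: $- \frac{28}{13} \approx -2.1538$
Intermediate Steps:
$E{\left(b \right)} = - \frac{13}{28}$ ($E{\left(b \right)} = \frac{39}{-84} = 39 \left(- \frac{1}{84}\right) = - \frac{13}{28}$)
$\frac{1}{E{\left(- W{\left(O \right)} \right)}} = \frac{1}{- \frac{13}{28}} = - \frac{28}{13}$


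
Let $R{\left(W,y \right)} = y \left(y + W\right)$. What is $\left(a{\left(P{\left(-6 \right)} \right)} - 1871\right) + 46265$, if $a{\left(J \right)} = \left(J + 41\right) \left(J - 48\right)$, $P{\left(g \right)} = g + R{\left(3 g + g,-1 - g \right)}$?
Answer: $53334$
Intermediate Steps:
$R{\left(W,y \right)} = y \left(W + y\right)$
$P{\left(g \right)} = g + \left(-1 - g\right) \left(-1 + 3 g\right)$ ($P{\left(g \right)} = g + \left(-1 - g\right) \left(\left(3 g + g\right) - \left(1 + g\right)\right) = g + \left(-1 - g\right) \left(4 g - \left(1 + g\right)\right) = g + \left(-1 - g\right) \left(-1 + 3 g\right)$)
$a{\left(J \right)} = \left(-48 + J\right) \left(41 + J\right)$ ($a{\left(J \right)} = \left(41 + J\right) \left(-48 + J\right) = \left(-48 + J\right) \left(41 + J\right)$)
$\left(a{\left(P{\left(-6 \right)} \right)} - 1871\right) + 46265 = \left(\left(-1968 + \left(1 - -6 - 3 \left(-6\right)^{2}\right)^{2} - 7 \left(1 - -6 - 3 \left(-6\right)^{2}\right)\right) - 1871\right) + 46265 = \left(\left(-1968 + \left(1 + 6 - 108\right)^{2} - 7 \left(1 + 6 - 108\right)\right) - 1871\right) + 46265 = \left(\left(-1968 + \left(-101\right)^{2} - -707\right) - 1871\right) + 46265 = \left(\left(-1968 + 10201 + 707\right) - 1871\right) + 46265 = \left(8940 - 1871\right) + 46265 = 7069 + 46265 = 53334$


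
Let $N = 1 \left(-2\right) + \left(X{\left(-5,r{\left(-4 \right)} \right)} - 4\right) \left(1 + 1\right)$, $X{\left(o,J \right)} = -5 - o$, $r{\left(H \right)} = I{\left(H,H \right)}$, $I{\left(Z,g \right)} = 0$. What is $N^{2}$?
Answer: $100$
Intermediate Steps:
$r{\left(H \right)} = 0$
$N = -10$ ($N = 1 \left(-2\right) + \left(\left(-5 - -5\right) - 4\right) \left(1 + 1\right) = -2 + \left(\left(-5 + 5\right) - 4\right) 2 = -2 + \left(0 - 4\right) 2 = -2 - 8 = -10$)
$N^{2} = \left(-10\right)^{2} = 100$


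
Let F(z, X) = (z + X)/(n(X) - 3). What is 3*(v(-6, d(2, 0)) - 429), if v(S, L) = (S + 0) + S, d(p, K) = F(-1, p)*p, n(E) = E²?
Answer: -1323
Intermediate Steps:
F(z, X) = (X + z)/(-3 + X²) (F(z, X) = (z + X)/(X² - 3) = (X + z)/(-3 + X²))
d(p, K) = p*(-1 + p)/(-3 + p²) (d(p, K) = ((p - 1)/(-3 + p²))*p = ((-1 + p)/(-3 + p²))*p = p*(-1 + p)/(-3 + p²))
v(S, L) = 2*S (v(S, L) = S + S = 2*S)
3*(v(-6, d(2, 0)) - 429) = 3*(2*(-6) - 429) = 3*(-12 - 429) = 3*(-441) = -1323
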